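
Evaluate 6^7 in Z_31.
By repeated squaring (mod 31): 6^{1}≡6, 6^{2}≡5, 6^{4}≡25. Then 6^{7} = 6^{4+2+1} ≡ 25 × 5 × 6 ≡ 6 (mod 31)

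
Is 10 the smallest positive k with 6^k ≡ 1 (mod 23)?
Powers of 6 mod 23: 6^1≡6, 6^2≡13, 6^3≡9, 6^4≡8, 6^5≡2, 6^6≡12, 6^7≡3, 6^8≡18, 6^9≡16, 6^10≡4, 6^11≡1. 6^10≡4≢1, so ord ≠ 10. No, the actual order is 11.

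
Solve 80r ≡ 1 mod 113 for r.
Since 113 is prime, by Fermat 80^(-1) ≡ 80^{111} ≡ 89 mod 113. Verify: 80 × 89 = 7120 ≡ 1 mod 113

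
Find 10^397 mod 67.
Using Fermat: 10^{66} ≡ 1 mod 67. 397 ≡ 1 mod 66. So 10^{397} ≡ 10^{1} ≡ 10 mod 67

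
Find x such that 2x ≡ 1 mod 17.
Since 17 is prime, by Fermat 2^(-1) ≡ 2^{15} ≡ 9 mod 17. Verify: 2 × 9 = 18 ≡ 1 mod 17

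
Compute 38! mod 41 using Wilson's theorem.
(40)! = (38)! × (39) × (40) ≡ -1 mod 41. So (38)! ≡ -1 × [(40)(39)]^(-1) ≡ 20 mod 41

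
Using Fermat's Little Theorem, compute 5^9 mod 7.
By Fermat: 5^{6} ≡ 1 mod 7. So 5^{9} = 5^{6} · 5^{3} ≡ 5^{3} ≡ 6 mod 7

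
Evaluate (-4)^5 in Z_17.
By repeated squaring (mod 17): (-4)^{1}≡13, (-4)^{2}≡16, (-4)^{4}≡1. Then (-4)^{5} = (-4)^{4+1} ≡ 1 × 13 ≡ 13 (mod 17)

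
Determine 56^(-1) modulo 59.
Since 59 is prime, by Fermat 56^(-1) ≡ 56^{57} ≡ 39 mod 59. Verify: 56 × 39 = 2184 ≡ 1 mod 59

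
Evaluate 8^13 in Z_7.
Using Fermat: 8^{6} ≡ 1 mod 7. 13 ≡ 1 mod 6. So 8^{13} ≡ 8^{1} ≡ 1 mod 7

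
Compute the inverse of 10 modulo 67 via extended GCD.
Extended GCD: 10(-20) + 67(3) = 1. So 10^(-1) ≡ -20 ≡ 47 (mod 67). Verify: 10 × 47 = 470 ≡ 1 (mod 67)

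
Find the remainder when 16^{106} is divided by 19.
By Fermat: 16^{18} ≡ 1 mod 19. 106 = 5×18 + 16. So 16^{106} ≡ 16^{16} ≡ 17 mod 19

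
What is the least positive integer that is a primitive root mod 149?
g = 2. For each prime q|148: 2^{74}≡148, 2^{4}≡16, none ≡ 1, so ord_149(2) = 148 and 2 is a primitive root.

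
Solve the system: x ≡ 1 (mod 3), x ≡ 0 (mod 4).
M = 3 × 4 = 12. M₁ = 4, y₁ ≡ 1 (mod 3). M₂ = 3, y₂ ≡ 3 (mod 4). x = 1×4×1 + 0×3×3 ≡ 4 (mod 12)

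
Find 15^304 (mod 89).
Using Fermat: 15^{88} ≡ 1 (mod 89). 304 ≡ 40 (mod 88). So 15^{304} ≡ 15^{40} ≡ 39 (mod 89)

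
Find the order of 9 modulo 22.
Powers of 9 mod 22: 9^1≡9, 9^2≡15, 9^3≡3, 9^4≡5, 9^5≡1. Order = 5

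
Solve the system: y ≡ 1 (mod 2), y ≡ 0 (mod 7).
M = 2 × 7 = 14. M₁ = 7, y₁ ≡ 1 (mod 2). M₂ = 2, y₂ ≡ 4 (mod 7). y = 1×7×1 + 0×2×4 ≡ 7 (mod 14)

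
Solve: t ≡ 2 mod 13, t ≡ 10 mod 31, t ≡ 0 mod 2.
M = 13 × 31 × 2 = 806. M₁ = 62, y₁ ≡ 4 mod 13. M₂ = 26, y₂ ≡ 6 mod 31. M₃ = 403, y₃ ≡ 1 mod 2. t = 2×62×4 + 10×26×6 + 0×403×1 ≡ 444 mod 806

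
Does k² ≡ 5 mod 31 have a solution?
By Euler's criterion: 5^{15} ≡ 1 mod 31. Since this equals 1, 5 is a QR.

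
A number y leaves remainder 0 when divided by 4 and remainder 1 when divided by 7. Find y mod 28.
M = 4 × 7 = 28. M₁ = 7, y₁ ≡ 3 mod 4. M₂ = 4, y₂ ≡ 2 mod 7. y = 0×7×3 + 1×4×2 ≡ 8 mod 28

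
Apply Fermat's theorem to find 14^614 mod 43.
By Fermat: 14^{42} ≡ 1 mod 43. 614 ≡ 26 mod 42. So 14^{614} ≡ 14^{26} ≡ 23 mod 43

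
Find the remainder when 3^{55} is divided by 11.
By Fermat: 3^{10} ≡ 1 mod 11. 55 = 5×10 + 5. So 3^{55} ≡ 3^{5} ≡ 1 mod 11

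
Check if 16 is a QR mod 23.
By Euler's criterion: 16^{11} ≡ 1 (mod 23). Since this equals 1, 16 is a QR.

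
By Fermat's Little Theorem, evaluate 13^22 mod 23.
By Fermat's Little Theorem, 13^{22} ≡ 1 (mod 23) since 23 is prime and gcd(13, 23) = 1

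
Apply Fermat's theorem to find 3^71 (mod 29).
By Fermat: 3^{28} ≡ 1 (mod 29). 71 = 2×28 + 15. So 3^{71} ≡ 3^{15} ≡ 26 (mod 29)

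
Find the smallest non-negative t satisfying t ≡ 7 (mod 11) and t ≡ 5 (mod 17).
M = 11 × 17 = 187. M₁ = 17, y₁ ≡ 2 (mod 11). M₂ = 11, y₂ ≡ 14 (mod 17). t = 7×17×2 + 5×11×14 ≡ 73 (mod 187)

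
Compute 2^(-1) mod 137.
Since 137 is prime, by Fermat 2^(-1) ≡ 2^{135} ≡ 69 mod 137. Verify: 2 × 69 = 138 ≡ 1 mod 137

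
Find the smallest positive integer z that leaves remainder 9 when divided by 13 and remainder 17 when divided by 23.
M = 13 × 23 = 299. M₁ = 23, y₁ ≡ 4 mod 13. M₂ = 13, y₂ ≡ 16 mod 23. z = 9×23×4 + 17×13×16 ≡ 178 mod 299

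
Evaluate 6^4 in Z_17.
6^{4} = 1296 ≡ 4 (mod 17)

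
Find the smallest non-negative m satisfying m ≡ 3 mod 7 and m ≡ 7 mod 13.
M = 7 × 13 = 91. M₁ = 13, y₁ ≡ 6 mod 7. M₂ = 7, y₂ ≡ 2 mod 13. m = 3×13×6 + 7×7×2 ≡ 59 mod 91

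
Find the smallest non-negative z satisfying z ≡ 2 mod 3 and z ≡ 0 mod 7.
M = 3 × 7 = 21. M₁ = 7, y₁ ≡ 1 mod 3. M₂ = 3, y₂ ≡ 5 mod 7. z = 2×7×1 + 0×3×5 ≡ 14 mod 21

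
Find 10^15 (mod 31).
By repeated squaring (mod 31): 10^{1}≡10, 10^{2}≡7, 10^{4}≡18, 10^{8}≡14. Then 10^{15} = 10^{8+4+2+1} ≡ 14 × 18 × 7 × 10 ≡ 1 (mod 31)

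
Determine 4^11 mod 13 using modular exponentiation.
By repeated squaring mod 13: 4^{1}≡4, 4^{2}≡3, 4^{4}≡9, 4^{8}≡3. Then 4^{11} = 4^{8+2+1} ≡ 3 × 3 × 4 ≡ 10 mod 13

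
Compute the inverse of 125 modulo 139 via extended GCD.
Extended GCD: 125(-10) + 139(9) = 1. So 125^(-1) ≡ -10 ≡ 129 (mod 139). Verify: 125 × 129 = 16125 ≡ 1 (mod 139)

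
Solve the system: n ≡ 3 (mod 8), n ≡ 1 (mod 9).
M = 8 × 9 = 72. M₁ = 9, y₁ ≡ 1 (mod 8). M₂ = 8, y₂ ≡ 8 (mod 9). n = 3×9×1 + 1×8×8 ≡ 19 (mod 72)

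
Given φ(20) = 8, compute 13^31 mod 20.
By Euler: 13^{8} ≡ 1 (mod 20) since gcd(13, 20) = 1. 31 = 3×8 + 7. So 13^{31} ≡ 13^{7} ≡ 17 (mod 20)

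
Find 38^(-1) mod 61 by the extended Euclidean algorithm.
Extended GCD: 38(-8) + 61(5) = 1. So 38^(-1) ≡ -8 ≡ 53 mod 61. Verify: 38 × 53 = 2014 ≡ 1 mod 61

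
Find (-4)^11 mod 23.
By repeated squaring mod 23: (-4)^{1}≡19, (-4)^{2}≡16, (-4)^{4}≡3, (-4)^{8}≡9. Then (-4)^{11} = (-4)^{8+2+1} ≡ 9 × 16 × 19 ≡ 22 mod 23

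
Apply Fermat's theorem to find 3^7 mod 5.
By Fermat: 3^{4} ≡ 1 mod 5. So 3^{7} = 3^{4} · 3^{3} ≡ 3^{3} ≡ 2 mod 5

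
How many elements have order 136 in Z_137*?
Number of primitive roots mod 137 = φ(p-1) = φ(136) = 64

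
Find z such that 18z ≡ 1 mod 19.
Since 19 is prime, by Fermat 18^(-1) ≡ 18^{17} ≡ 18 mod 19. Verify: 18 × 18 = 324 ≡ 1 mod 19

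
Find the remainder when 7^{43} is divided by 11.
By Fermat: 7^{10} ≡ 1 (mod 11). 43 = 4×10 + 3. So 7^{43} ≡ 7^{3} ≡ 2 (mod 11)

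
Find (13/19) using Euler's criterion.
(13/19) = 13^{9} mod 19 = -1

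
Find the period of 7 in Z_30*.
Powers of 7 mod 30: 7^1≡7, 7^2≡19, 7^3≡13, 7^4≡1. ord_30(7) = 4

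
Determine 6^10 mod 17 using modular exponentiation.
By repeated squaring mod 17: 6^{1}≡6, 6^{2}≡2, 6^{4}≡4, 6^{8}≡16. Then 6^{10} = 6^{8+2} ≡ 16 × 2 ≡ 15 mod 17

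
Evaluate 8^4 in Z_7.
8^{4} = 4096 ≡ 1 (mod 7)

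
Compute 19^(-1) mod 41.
Since 41 is prime, by Fermat 19^(-1) ≡ 19^{39} ≡ 13 mod 41. Verify: 19 × 13 = 247 ≡ 1 mod 41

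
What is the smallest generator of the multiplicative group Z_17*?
g = 3. Powers: [3, 9, 10, 13, 5, 15, 11, 16, 14, ...] generates all 16 non-zero residues.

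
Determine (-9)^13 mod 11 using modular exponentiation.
Using Fermat: (-9)^{10} ≡ 1 (mod 11). 13 ≡ 3 (mod 10). So (-9)^{13} ≡ (-9)^{3} ≡ 8 (mod 11)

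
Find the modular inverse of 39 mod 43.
Since 43 is prime, by Fermat 39^(-1) ≡ 39^{41} ≡ 32 (mod 43). Verify: 39 × 32 = 1248 ≡ 1 (mod 43)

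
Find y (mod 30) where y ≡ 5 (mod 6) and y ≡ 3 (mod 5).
M = 6 × 5 = 30. M₁ = 5, y₁ ≡ 5 (mod 6). M₂ = 6, y₂ ≡ 1 (mod 5). y = 5×5×5 + 3×6×1 ≡ 23 (mod 30)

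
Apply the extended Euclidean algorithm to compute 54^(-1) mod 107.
Extended GCD: 54(2) + 107(-1) = 1. So 54^(-1) ≡ 2 (mod 107). Verify: 54 × 2 = 108 ≡ 1 (mod 107)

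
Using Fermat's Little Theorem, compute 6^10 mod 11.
By Fermat's Little Theorem, 6^{10} ≡ 1 mod 11 since 11 is prime and gcd(6, 11) = 1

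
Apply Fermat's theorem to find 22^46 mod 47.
By Fermat's Little Theorem, 22^{46} ≡ 1 mod 47 since 47 is prime and gcd(22, 47) = 1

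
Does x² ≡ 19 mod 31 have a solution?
By Euler's criterion: 19^{15} ≡ 1 mod 31. Since this equals 1, 19 is a QR.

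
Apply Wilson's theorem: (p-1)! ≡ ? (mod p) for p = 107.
By Wilson's theorem, (106)! ≡ -1 ≡ 106 mod 107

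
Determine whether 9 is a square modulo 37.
By Euler's criterion: 9^{18} ≡ 1 mod 37. Since this equals 1, 9 is a QR.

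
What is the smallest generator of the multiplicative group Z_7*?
g = 3. Powers: [3, 2, 6, 4, 5, 1] generates all 6 non-zero residues.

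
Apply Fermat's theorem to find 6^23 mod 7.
By Fermat: 6^{6} ≡ 1 mod 7. 23 = 3×6 + 5. So 6^{23} ≡ 6^{5} ≡ 6 mod 7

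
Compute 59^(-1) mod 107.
Since 107 is prime, by Fermat 59^(-1) ≡ 59^{105} ≡ 78 mod 107. Verify: 59 × 78 = 4602 ≡ 1 mod 107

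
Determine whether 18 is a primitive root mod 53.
ord_53(18) divides 52. For each prime q|52: 18^{26}≡52, 18^{4}≡36, none ≡ 1. So 18 has order 52 and is a primitive root mod 53.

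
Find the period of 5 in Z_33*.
Powers of 5 mod 33: 5^1≡5, 5^2≡25, 5^3≡26, 5^4≡31, 5^5≡23, 5^6≡16, 5^7≡14, 5^8≡4, 5^9≡20, 5^10≡1. Order = 10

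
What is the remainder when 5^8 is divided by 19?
By repeated squaring (mod 19): 5^{1}≡5, 5^{2}≡6, 5^{4}≡17, 5^{8}≡4. So 5^{8} ≡ 4 (mod 19)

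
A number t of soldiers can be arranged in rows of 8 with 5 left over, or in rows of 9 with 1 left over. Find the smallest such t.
M = 8 × 9 = 72. M₁ = 9, y₁ ≡ 1 (mod 8). M₂ = 8, y₂ ≡ 8 (mod 9). t = 5×9×1 + 1×8×8 ≡ 37 (mod 72)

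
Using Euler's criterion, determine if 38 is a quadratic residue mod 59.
By Euler's criterion: 38^{29} ≡ 58 (mod 59). Since this equals -1 (≡ 58), 38 is not a QR.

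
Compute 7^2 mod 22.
7^{2} = 49 ≡ 5 (mod 22)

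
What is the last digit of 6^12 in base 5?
Using Fermat: 6^{4} ≡ 1 mod 5. 12 ≡ 0 mod 4. So 6^{12} ≡ 6^{0} ≡ 1 mod 5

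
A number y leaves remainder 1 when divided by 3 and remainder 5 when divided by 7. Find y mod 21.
M = 3 × 7 = 21. M₁ = 7, y₁ ≡ 1 mod 3. M₂ = 3, y₂ ≡ 5 mod 7. y = 1×7×1 + 5×3×5 ≡ 19 mod 21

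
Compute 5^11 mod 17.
By repeated squaring mod 17: 5^{1}≡5, 5^{2}≡8, 5^{4}≡13, 5^{8}≡16. Then 5^{11} = 5^{8+2+1} ≡ 16 × 8 × 5 ≡ 11 mod 17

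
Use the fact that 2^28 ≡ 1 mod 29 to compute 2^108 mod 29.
By Fermat: 2^{28} ≡ 1 mod 29. 108 = 3×28 + 24. So 2^{108} ≡ 2^{24} ≡ 20 mod 29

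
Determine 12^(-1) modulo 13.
Since 13 is prime, by Fermat 12^(-1) ≡ 12^{11} ≡ 12 mod 13. Verify: 12 × 12 = 144 ≡ 1 mod 13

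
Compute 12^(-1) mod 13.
Since 13 is prime, by Fermat 12^(-1) ≡ 12^{11} ≡ 12 mod 13. Verify: 12 × 12 = 144 ≡ 1 mod 13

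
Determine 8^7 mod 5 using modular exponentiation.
Using Fermat: 8^{4} ≡ 1 (mod 5). 7 ≡ 3 (mod 4). So 8^{7} ≡ 8^{3} ≡ 2 (mod 5)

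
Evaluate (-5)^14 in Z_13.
Using Fermat: (-5)^{12} ≡ 1 mod 13. 14 ≡ 2 mod 12. So (-5)^{14} ≡ (-5)^{2} ≡ 12 mod 13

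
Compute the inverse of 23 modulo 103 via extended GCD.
Extended GCD: 23(9) + 103(-2) = 1. So 23^(-1) ≡ 9 (mod 103). Verify: 23 × 9 = 207 ≡ 1 (mod 103)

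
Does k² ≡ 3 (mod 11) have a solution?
By Euler's criterion: 3^{5} ≡ 1 (mod 11). Since this equals 1, 3 is a QR.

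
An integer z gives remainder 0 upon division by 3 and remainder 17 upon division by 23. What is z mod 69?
M = 3 × 23 = 69. M₁ = 23, y₁ ≡ 2 mod 3. M₂ = 3, y₂ ≡ 8 mod 23. z = 0×23×2 + 17×3×8 ≡ 63 mod 69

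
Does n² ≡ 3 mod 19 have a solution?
By Euler's criterion: 3^{9} ≡ 18 mod 19. Since this equals -1 (≡ 18), 3 is not a QR.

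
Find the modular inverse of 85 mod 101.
Since 101 is prime, by Fermat 85^(-1) ≡ 85^{99} ≡ 82 (mod 101). Verify: 85 × 82 = 6970 ≡ 1 (mod 101)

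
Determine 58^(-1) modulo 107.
Since 107 is prime, by Fermat 58^(-1) ≡ 58^{105} ≡ 24 (mod 107). Verify: 58 × 24 = 1392 ≡ 1 (mod 107)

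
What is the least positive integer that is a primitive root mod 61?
g = 2. For each prime q|60: 2^{30}≡60, 2^{20}≡47, 2^{12}≡9, none ≡ 1, so ord_61(2) = 60 and 2 is a primitive root.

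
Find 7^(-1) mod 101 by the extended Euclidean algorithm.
Extended GCD: 7(29) + 101(-2) = 1. So 7^(-1) ≡ 29 mod 101. Verify: 7 × 29 = 203 ≡ 1 mod 101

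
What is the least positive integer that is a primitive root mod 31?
g = 3. For each prime q|30: 3^{15}≡30, 3^{10}≡25, 3^{6}≡16, none ≡ 1, so ord_31(3) = 30 and 3 is a primitive root.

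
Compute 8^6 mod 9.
By repeated squaring mod 9: 8^{1}≡8, 8^{2}≡1, 8^{4}≡1. Then 8^{6} = 8^{4+2} ≡ 1 × 1 ≡ 1 mod 9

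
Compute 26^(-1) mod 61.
Since 61 is prime, by Fermat 26^(-1) ≡ 26^{59} ≡ 54 mod 61. Verify: 26 × 54 = 1404 ≡ 1 mod 61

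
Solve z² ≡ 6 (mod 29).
The square roots of 6 mod 29 are 8 and 21. Verify: 8² = 64 ≡ 6 (mod 29)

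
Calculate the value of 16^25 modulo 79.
By repeated squaring (mod 79): 16^{1}≡16, 16^{2}≡19, 16^{4}≡45, 16^{8}≡50, 16^{16}≡51. Then 16^{25} = 16^{16+8+1} ≡ 51 × 50 × 16 ≡ 36 (mod 79)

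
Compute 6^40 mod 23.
Using Fermat: 6^{22} ≡ 1 (mod 23). 40 ≡ 18 (mod 22). So 6^{40} ≡ 6^{18} ≡ 3 (mod 23)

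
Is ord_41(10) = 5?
Powers of 10 mod 41: 10^1≡10, 10^2≡18, 10^3≡16, 10^4≡37, 10^5≡1. First k with 10^k≡1 is k=5. Yes, ord_41(10) = 5.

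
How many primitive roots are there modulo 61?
Number of primitive roots mod 61 = φ(p-1) = φ(60) = 16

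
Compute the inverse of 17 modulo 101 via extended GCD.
Extended GCD: 17(6) + 101(-1) = 1. So 17^(-1) ≡ 6 mod 101. Verify: 17 × 6 = 102 ≡ 1 mod 101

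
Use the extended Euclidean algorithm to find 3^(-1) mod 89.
Extended GCD: 3(30) + 89(-1) = 1. So 3^(-1) ≡ 30 mod 89. Verify: 3 × 30 = 90 ≡ 1 mod 89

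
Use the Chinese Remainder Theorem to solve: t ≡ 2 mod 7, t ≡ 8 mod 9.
M = 7 × 9 = 63. M₁ = 9, y₁ ≡ 4 mod 7. M₂ = 7, y₂ ≡ 4 mod 9. t = 2×9×4 + 8×7×4 ≡ 44 mod 63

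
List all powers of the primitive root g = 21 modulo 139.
21^1, 21^2, ..., 21^{138} mod 139: [21, 24, 87, 20, 3, 63, 72, 122, 60, 9, 50, 77, 88, 41, 27, 11, 92, 125, 123, 81, 33, 137, 97, 91, 104, 99, 133, 13, 134, 34, 19, 121, 39, 124, 102, 57, 85, 117, 94, 28, 32, 116, 73, 4, 84, 96, 70, 80, 12, 113, 10, 71, 101, 36, 61, 30, 74, 25, 108, 44, 90, 83, 75, 46, 132, 131, 110, 86, 138, 118, 115, 52, 119, 136, 76, 67, 17, 79, 130, 89, 62, 51, 98, 112, 128, 47, 14, 16, 58, 106, 2, 42, 48, 35, 40, 6, 126, 5, 105, 120, 18, 100, 15, 37, 82, 54, 22, 45, 111, 107, 23, 66, 135, 55, 43, 69, 59, 127, 26, 129, 68, 38, 103, 78, 109, 65, 114, 31, 95, 49, 56, 64, 93, 7, 8, 29, 53, 1]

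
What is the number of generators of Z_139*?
A prime p has φ(p-1) primitive roots; here φ(138) = 44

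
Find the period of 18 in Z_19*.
Powers of 18 mod 19: 18^1≡18, 18^2≡1. Order = 2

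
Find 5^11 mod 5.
By repeated squaring mod 5: 5^{1}≡0, 5^{2}≡0, 5^{4}≡0, 5^{8}≡0. Then 5^{11} = 5^{8+2+1} ≡ 0 × 0 × 0 ≡ 0 mod 5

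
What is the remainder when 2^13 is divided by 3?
Using Fermat: 2^{2} ≡ 1 mod 3. 13 ≡ 1 mod 2. So 2^{13} ≡ 2^{1} ≡ 2 mod 3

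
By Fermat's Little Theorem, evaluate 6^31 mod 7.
By Fermat: 6^{6} ≡ 1 (mod 7). 31 = 5×6 + 1. So 6^{31} ≡ 6^{1} ≡ 6 (mod 7)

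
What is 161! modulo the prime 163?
(162)! = (161)! × (162) ≡ -1 mod 163. So (161)! ≡ -1 × (162)^(-1) ≡ (-1)×(-1) = 1 mod 163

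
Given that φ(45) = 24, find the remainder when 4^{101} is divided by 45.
By Euler: 4^{24} ≡ 1 mod 45 since gcd(4, 45) = 1. 101 = 4×24 + 5. So 4^{101} ≡ 4^{5} ≡ 34 mod 45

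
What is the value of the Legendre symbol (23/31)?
(23/31) = 23^{15} mod 31 = -1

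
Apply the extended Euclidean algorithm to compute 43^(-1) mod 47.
Extended GCD: 43(-12) + 47(11) = 1. So 43^(-1) ≡ -12 ≡ 35 (mod 47). Verify: 43 × 35 = 1505 ≡ 1 (mod 47)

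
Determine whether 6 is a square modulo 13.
By Euler's criterion: 6^{6} ≡ 12 mod 13. Since this equals -1 (≡ 12), 6 is not a QR.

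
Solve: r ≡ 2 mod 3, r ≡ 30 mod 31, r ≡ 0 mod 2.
M = 3 × 31 × 2 = 186. M₁ = 62, y₁ ≡ 2 mod 3. M₂ = 6, y₂ ≡ 26 mod 31. M₃ = 93, y₃ ≡ 1 mod 2. r = 2×62×2 + 30×6×26 + 0×93×1 ≡ 92 mod 186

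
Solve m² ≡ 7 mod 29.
The square roots of 7 mod 29 are 23 and 6. Verify: 23² = 529 ≡ 7 mod 29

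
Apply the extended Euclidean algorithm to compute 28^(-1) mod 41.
Extended GCD: 28(-19) + 41(13) = 1. So 28^(-1) ≡ -19 ≡ 22 mod 41. Verify: 28 × 22 = 616 ≡ 1 mod 41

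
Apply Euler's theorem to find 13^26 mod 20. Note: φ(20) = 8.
By Euler: 13^{8} ≡ 1 mod 20 since gcd(13, 20) = 1. 26 = 3×8 + 2. So 13^{26} ≡ 13^{2} ≡ 9 mod 20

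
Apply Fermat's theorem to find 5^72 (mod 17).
By Fermat: 5^{16} ≡ 1 (mod 17). 72 = 4×16 + 8. So 5^{72} ≡ 5^{8} ≡ 16 (mod 17)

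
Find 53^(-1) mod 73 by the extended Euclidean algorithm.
Extended GCD: 53(-11) + 73(8) = 1. So 53^(-1) ≡ -11 ≡ 62 mod 73. Verify: 53 × 62 = 3286 ≡ 1 mod 73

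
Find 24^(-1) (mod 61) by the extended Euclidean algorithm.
Extended GCD: 24(28) + 61(-11) = 1. So 24^(-1) ≡ 28 (mod 61). Verify: 24 × 28 = 672 ≡ 1 (mod 61)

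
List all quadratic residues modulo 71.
Quadratic residues modulo 71: {1, 2, 3, 4, 5, 6, 8, 9, 10, 12, 15, 16, 18, 19, 20, 24, 25, 27, 29, 30, 32, 36, 37, 38, 40, 43, 45, 48, 49, 50, 54, 57, 58, 60, 64}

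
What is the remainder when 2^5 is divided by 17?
By repeated squaring mod 17: 2^{1}≡2, 2^{2}≡4, 2^{4}≡16. Then 2^{5} = 2^{4+1} ≡ 16 × 2 ≡ 15 mod 17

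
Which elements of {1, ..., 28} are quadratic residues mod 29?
Squares in Z_29*: {1, 4, 5, 6, 7, 9, 13, 16, 20, 22, 23, 24, 25, 28}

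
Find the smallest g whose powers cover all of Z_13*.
g = 2. Powers: [2, 4, 8, 3, 6, 12, 11, 9, 5, 10, ...] generates all 12 non-zero residues.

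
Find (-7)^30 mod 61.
By repeated squaring mod 61: (-7)^{1}≡54, (-7)^{2}≡49, (-7)^{4}≡22, (-7)^{8}≡57, (-7)^{16}≡16. Then (-7)^{30} = (-7)^{16+8+4+2} ≡ 16 × 57 × 22 × 49 ≡ 60 mod 61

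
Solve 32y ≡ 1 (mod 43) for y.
Since 43 is prime, by Fermat 32^(-1) ≡ 32^{41} ≡ 39 (mod 43). Verify: 32 × 39 = 1248 ≡ 1 (mod 43)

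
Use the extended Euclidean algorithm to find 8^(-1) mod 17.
Extended GCD: 8(-2) + 17(1) = 1. So 8^(-1) ≡ -2 ≡ 15 (mod 17). Verify: 8 × 15 = 120 ≡ 1 (mod 17)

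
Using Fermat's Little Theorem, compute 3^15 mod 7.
By Fermat: 3^{6} ≡ 1 mod 7. 15 = 2×6 + 3. So 3^{15} ≡ 3^{3} ≡ 6 mod 7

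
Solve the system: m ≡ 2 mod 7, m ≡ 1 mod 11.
M = 7 × 11 = 77. M₁ = 11, y₁ ≡ 2 mod 7. M₂ = 7, y₂ ≡ 8 mod 11. m = 2×11×2 + 1×7×8 ≡ 23 mod 77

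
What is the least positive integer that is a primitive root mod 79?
g = 3. Powers: [3, 9, 27, 2, 6, 18, 54, 4, 12, ...] generates all 78 non-zero residues.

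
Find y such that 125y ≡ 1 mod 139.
Since 139 is prime, by Fermat 125^(-1) ≡ 125^{137} ≡ 129 mod 139. Verify: 125 × 129 = 16125 ≡ 1 mod 139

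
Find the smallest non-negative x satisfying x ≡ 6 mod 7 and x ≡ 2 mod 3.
M = 7 × 3 = 21. M₁ = 3, y₁ ≡ 5 mod 7. M₂ = 7, y₂ ≡ 1 mod 3. x = 6×3×5 + 2×7×1 ≡ 20 mod 21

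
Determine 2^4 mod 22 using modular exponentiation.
2^{4} = 16 ≡ 16 mod 22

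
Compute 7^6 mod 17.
By repeated squaring mod 17: 7^{1}≡7, 7^{2}≡15, 7^{4}≡4. Then 7^{6} = 7^{4+2} ≡ 4 × 15 ≡ 9 mod 17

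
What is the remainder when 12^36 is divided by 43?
By repeated squaring mod 43: 12^{1}≡12, 12^{2}≡15, 12^{4}≡10, 12^{8}≡14, 12^{16}≡24, 12^{32}≡17. Then 12^{36} = 12^{32+4} ≡ 17 × 10 ≡ 41 mod 43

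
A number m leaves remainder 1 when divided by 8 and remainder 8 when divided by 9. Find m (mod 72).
M = 8 × 9 = 72. M₁ = 9, y₁ ≡ 1 (mod 8). M₂ = 8, y₂ ≡ 8 (mod 9). m = 1×9×1 + 8×8×8 ≡ 17 (mod 72)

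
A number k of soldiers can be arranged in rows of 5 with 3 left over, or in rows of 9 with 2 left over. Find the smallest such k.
M = 5 × 9 = 45. M₁ = 9, y₁ ≡ 4 (mod 5). M₂ = 5, y₂ ≡ 2 (mod 9). k = 3×9×4 + 2×5×2 ≡ 38 (mod 45)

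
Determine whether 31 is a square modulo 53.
By Euler's criterion: 31^{26} ≡ 52 (mod 53). Since this equals -1 (≡ 52), 31 is not a QR.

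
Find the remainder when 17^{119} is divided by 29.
By Fermat: 17^{28} ≡ 1 (mod 29). 119 = 4×28 + 7. So 17^{119} ≡ 17^{7} ≡ 12 (mod 29)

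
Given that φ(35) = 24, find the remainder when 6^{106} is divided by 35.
By Euler: 6^{24} ≡ 1 (mod 35) since gcd(6, 35) = 1. 106 = 4×24 + 10. So 6^{106} ≡ 6^{10} ≡ 1 (mod 35)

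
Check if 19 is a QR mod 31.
By Euler's criterion: 19^{15} ≡ 1 (mod 31). Since this equals 1, 19 is a QR.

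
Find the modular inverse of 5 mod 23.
Since 23 is prime, by Fermat 5^(-1) ≡ 5^{21} ≡ 14 (mod 23). Verify: 5 × 14 = 70 ≡ 1 (mod 23)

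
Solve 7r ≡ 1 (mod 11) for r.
Since 11 is prime, by Fermat 7^(-1) ≡ 7^{9} ≡ 8 (mod 11). Verify: 7 × 8 = 56 ≡ 1 (mod 11)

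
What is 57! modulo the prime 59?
(58)! = (57)! × (58) ≡ -1 (mod 59). So (57)! ≡ -1 × (58)^(-1) ≡ (-1)×(-1) = 1 (mod 59)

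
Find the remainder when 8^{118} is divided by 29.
By Fermat: 8^{28} ≡ 1 mod 29. 118 = 4×28 + 6. So 8^{118} ≡ 8^{6} ≡ 13 mod 29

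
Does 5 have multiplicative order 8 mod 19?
Powers of 5 mod 19: 5^1≡5, 5^2≡6, 5^3≡11, 5^4≡17, 5^5≡9, 5^6≡7, 5^7≡16, 5^8≡4, 5^9≡1. 5^8≡4≢1, so ord ≠ 8. No, the actual order is 9.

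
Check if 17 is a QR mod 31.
By Euler's criterion: 17^{15} ≡ 30 mod 31. Since this equals -1 (≡ 30), 17 is not a QR.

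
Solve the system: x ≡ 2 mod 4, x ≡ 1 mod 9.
M = 4 × 9 = 36. M₁ = 9, y₁ ≡ 1 mod 4. M₂ = 4, y₂ ≡ 7 mod 9. x = 2×9×1 + 1×4×7 ≡ 10 mod 36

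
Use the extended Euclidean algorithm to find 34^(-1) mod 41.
Extended GCD: 34(-6) + 41(5) = 1. So 34^(-1) ≡ -6 ≡ 35 mod 41. Verify: 34 × 35 = 1190 ≡ 1 mod 41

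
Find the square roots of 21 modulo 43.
The square roots of 21 mod 43 are 35 and 8. Verify: 35² = 1225 ≡ 21 mod 43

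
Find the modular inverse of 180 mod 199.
Since 199 is prime, by Fermat 180^(-1) ≡ 180^{197} ≡ 178 (mod 199). Verify: 180 × 178 = 32040 ≡ 1 (mod 199)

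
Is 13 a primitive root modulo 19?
ord_19(13) divides 18. For each prime q|18: 13^{9}≡18, 13^{6}≡11, none ≡ 1. So 13 has order 18 and is a primitive root mod 19.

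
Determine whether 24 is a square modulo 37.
By Euler's criterion: 24^{18} ≡ 36 mod 37. Since this equals -1 (≡ 36), 24 is not a QR.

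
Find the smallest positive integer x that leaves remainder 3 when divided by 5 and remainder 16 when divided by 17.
M = 5 × 17 = 85. M₁ = 17, y₁ ≡ 3 (mod 5). M₂ = 5, y₂ ≡ 7 (mod 17). x = 3×17×3 + 16×5×7 ≡ 33 (mod 85)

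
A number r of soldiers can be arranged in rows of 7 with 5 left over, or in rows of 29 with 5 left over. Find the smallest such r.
M = 7 × 29 = 203. M₁ = 29, y₁ ≡ 1 (mod 7). M₂ = 7, y₂ ≡ 25 (mod 29). r = 5×29×1 + 5×7×25 ≡ 5 (mod 203)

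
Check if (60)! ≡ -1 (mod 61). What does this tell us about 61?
(60)! mod 61 = 60. Since this equals -1 (mod 61), Wilson confirms 61 is prime.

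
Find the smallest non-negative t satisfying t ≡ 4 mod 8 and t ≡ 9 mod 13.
M = 8 × 13 = 104. M₁ = 13, y₁ ≡ 5 mod 8. M₂ = 8, y₂ ≡ 5 mod 13. t = 4×13×5 + 9×8×5 ≡ 100 mod 104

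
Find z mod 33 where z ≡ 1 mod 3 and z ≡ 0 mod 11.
M = 3 × 11 = 33. M₁ = 11, y₁ ≡ 2 mod 3. M₂ = 3, y₂ ≡ 4 mod 11. z = 1×11×2 + 0×3×4 ≡ 22 mod 33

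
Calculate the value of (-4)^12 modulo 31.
By repeated squaring (mod 31): (-4)^{1}≡27, (-4)^{2}≡16, (-4)^{4}≡8, (-4)^{8}≡2. Then (-4)^{12} = (-4)^{8+4} ≡ 2 × 8 ≡ 16 (mod 31)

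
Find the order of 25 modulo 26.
Powers of 25 mod 26: 25^1≡25, 25^2≡1. Order = 2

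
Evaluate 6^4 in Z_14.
6^{4} = 1296 ≡ 8 mod 14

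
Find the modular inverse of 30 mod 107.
Since 107 is prime, by Fermat 30^(-1) ≡ 30^{105} ≡ 25 (mod 107). Verify: 30 × 25 = 750 ≡ 1 (mod 107)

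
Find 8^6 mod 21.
By repeated squaring mod 21: 8^{1}≡8, 8^{2}≡1, 8^{4}≡1. Then 8^{6} = 8^{4+2} ≡ 1 × 1 ≡ 1 mod 21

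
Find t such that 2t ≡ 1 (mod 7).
Since 7 is prime, by Fermat 2^(-1) ≡ 2^{5} ≡ 4 (mod 7). Verify: 2 × 4 = 8 ≡ 1 (mod 7)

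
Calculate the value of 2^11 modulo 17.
By repeated squaring mod 17: 2^{1}≡2, 2^{2}≡4, 2^{4}≡16, 2^{8}≡1. Then 2^{11} = 2^{8+2+1} ≡ 1 × 4 × 2 ≡ 8 mod 17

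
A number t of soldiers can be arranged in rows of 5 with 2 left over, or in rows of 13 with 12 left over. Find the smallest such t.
M = 5 × 13 = 65. M₁ = 13, y₁ ≡ 2 (mod 5). M₂ = 5, y₂ ≡ 8 (mod 13). t = 2×13×2 + 12×5×8 ≡ 12 (mod 65)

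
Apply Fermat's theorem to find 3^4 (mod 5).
By Fermat's Little Theorem, 3^{4} ≡ 1 (mod 5) since 5 is prime and gcd(3, 5) = 1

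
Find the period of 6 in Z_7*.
Powers of 6 mod 7: 6^1≡6, 6^2≡1. So the order of 6 is 2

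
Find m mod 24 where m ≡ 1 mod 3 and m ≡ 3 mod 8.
M = 3 × 8 = 24. M₁ = 8, y₁ ≡ 2 mod 3. M₂ = 3, y₂ ≡ 3 mod 8. m = 1×8×2 + 3×3×3 ≡ 19 mod 24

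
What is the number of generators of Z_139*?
Number of primitive roots mod 139 = φ(p-1) = φ(138) = 44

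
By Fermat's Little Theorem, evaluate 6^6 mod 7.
By Fermat's Little Theorem, 6^{6} ≡ 1 (mod 7) since 7 is prime and gcd(6, 7) = 1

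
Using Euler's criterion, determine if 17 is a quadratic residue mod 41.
By Euler's criterion: 17^{20} ≡ 40 mod 41. Since this equals -1 (≡ 40), 17 is not a QR.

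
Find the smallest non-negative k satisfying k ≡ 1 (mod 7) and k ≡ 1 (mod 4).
M = 7 × 4 = 28. M₁ = 4, y₁ ≡ 2 (mod 7). M₂ = 7, y₂ ≡ 3 (mod 4). k = 1×4×2 + 1×7×3 ≡ 1 (mod 28)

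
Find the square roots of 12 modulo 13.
The square roots of 12 mod 13 are 8 and 5. Verify: 8² = 64 ≡ 12 mod 13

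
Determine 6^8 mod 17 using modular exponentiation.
By repeated squaring (mod 17): 6^{1}≡6, 6^{2}≡2, 6^{4}≡4, 6^{8}≡16. So 6^{8} ≡ 16 (mod 17)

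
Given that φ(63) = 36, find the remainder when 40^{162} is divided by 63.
By Euler: 40^{36} ≡ 1 (mod 63) since gcd(40, 63) = 1. 162 = 4×36 + 18. So 40^{162} ≡ 40^{18} ≡ 1 (mod 63)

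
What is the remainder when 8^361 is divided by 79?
Using Fermat: 8^{78} ≡ 1 (mod 79). 361 ≡ 49 (mod 78). So 8^{361} ≡ 8^{49} ≡ 52 (mod 79)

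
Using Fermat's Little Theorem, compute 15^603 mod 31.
By Fermat: 15^{30} ≡ 1 mod 31. 603 ≡ 3 mod 30. So 15^{603} ≡ 15^{3} ≡ 27 mod 31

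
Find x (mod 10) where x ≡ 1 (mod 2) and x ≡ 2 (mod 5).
M = 2 × 5 = 10. M₁ = 5, y₁ ≡ 1 (mod 2). M₂ = 2, y₂ ≡ 3 (mod 5). x = 1×5×1 + 2×2×3 ≡ 7 (mod 10)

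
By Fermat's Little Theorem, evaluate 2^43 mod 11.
By Fermat: 2^{10} ≡ 1 mod 11. 43 = 4×10 + 3. So 2^{43} ≡ 2^{3} ≡ 8 mod 11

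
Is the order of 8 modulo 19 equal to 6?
Powers of 8 mod 19: 8^1≡8, 8^2≡7, 8^3≡18, 8^4≡11, 8^5≡12, 8^6≡1. First k with 8^k≡1 is k=6. Yes, ord_19(8) = 6.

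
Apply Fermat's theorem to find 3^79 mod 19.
By Fermat: 3^{18} ≡ 1 mod 19. 79 = 4×18 + 7. So 3^{79} ≡ 3^{7} ≡ 2 mod 19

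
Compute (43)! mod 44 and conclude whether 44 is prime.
(43)! mod 44 = 0. Since 0 ≢ -1 (mod 44), 44 is not prime.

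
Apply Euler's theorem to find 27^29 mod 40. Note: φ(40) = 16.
By Euler: 27^{16} ≡ 1 mod 40 since gcd(27, 40) = 1. 29 = 1×16 + 13. So 27^{29} ≡ 27^{13} ≡ 27 mod 40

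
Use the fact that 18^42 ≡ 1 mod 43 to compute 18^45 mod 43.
By Fermat: 18^{42} ≡ 1 mod 43. So 18^{45} = 18^{42} · 18^{3} ≡ 18^{3} ≡ 27 mod 43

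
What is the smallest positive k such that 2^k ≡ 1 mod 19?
Powers of 2 mod 19: 2^1≡2, 2^2≡4, 2^3≡8, 2^4≡16, 2^5≡13, 2^6≡7, 2^7≡14, 2^8≡9, 2^9≡18, 2^10≡17, 2^11≡15, 2^12≡11, 2^13≡3, 2^14≡6, 2^15≡12, 2^16≡5, 2^17≡10, 2^18≡1. So the order of 2 is 18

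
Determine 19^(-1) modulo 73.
Since 73 is prime, by Fermat 19^(-1) ≡ 19^{71} ≡ 50 mod 73. Verify: 19 × 50 = 950 ≡ 1 mod 73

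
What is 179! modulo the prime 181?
(180)! = (179)! × (180) ≡ -1 mod 181. So (179)! ≡ -1 × (180)^(-1) ≡ (-1)×(-1) = 1 mod 181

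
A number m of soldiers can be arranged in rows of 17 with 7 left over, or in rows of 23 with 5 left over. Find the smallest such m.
M = 17 × 23 = 391. M₁ = 23, y₁ ≡ 3 (mod 17). M₂ = 17, y₂ ≡ 19 (mod 23). m = 7×23×3 + 5×17×19 ≡ 143 (mod 391)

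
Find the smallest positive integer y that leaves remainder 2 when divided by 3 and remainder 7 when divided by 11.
M = 3 × 11 = 33. M₁ = 11, y₁ ≡ 2 mod 3. M₂ = 3, y₂ ≡ 4 mod 11. y = 2×11×2 + 7×3×4 ≡ 29 mod 33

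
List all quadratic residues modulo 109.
Squares in Z_109*: {1, 3, 4, 5, 7, 9, 12, 15, 16, 20, 21, 22, 25, 26, 27, 28, 29, 31, 34, 35, 36, 38, 43, 45, 46, 48, 49, 60, 61, 63, 64, 66, 71, 73, 74, 75, 78, 80, 81, 82, 83, 84, 87, 88, 89, 93, 94, 97, 100, 102, 104, 105, 106, 108}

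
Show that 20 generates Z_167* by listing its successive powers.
20^1, 20^2, ..., 20^{166} mod 167: [20, 66, 151, 14, 113, 89, 110, 29, 79, 77, 37, 72, 104, 76, 17, 6, 120, 62, 71, 84, 10, 33, 159, 7, 140, 128, 55, 98, 123, 122, 102, 36, 52, 38, 92, 3, 60, 31, 119, 42, 5, 100, 163, 87, 70, 64, 111, 49, 145, 61, 51, 18, 26, 19, 46, 85, 30, 99, 143, 21, 86, 50, 165, 127, 35, 32, 139, 108, 156, 114, 109, 9, 13, 93, 23, 126, 15, 133, 155, 94, 43, 25, 166, 147, 101, 16, 153, 54, 78, 57, 138, 88, 90, 130, 95, 63, 91, 150, 161, 47, 105, 96, 83, 157, 134, 8, 160, 27, 39, 112, 69, 44, 45, 65, 131, 115, 129, 75, 164, 107, 136, 48, 125, 162, 67, 4, 80, 97, 103, 56, 118, 22, 106, 116, 149, 141, 148, 121, 82, 137, 68, 24, 146, 81, 117, 2, 40, 132, 135, 28, 59, 11, 53, 58, 158, 154, 74, 144, 41, 152, 34, 12, 73, 124, 142, 1]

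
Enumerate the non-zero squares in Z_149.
Quadratic residues modulo 149: {1, 4, 5, 6, 7, 9, 16, 17, 19, 20, 22, 24, 25, 26, 28, 29, 30, 31, 33, 35, 36, 37, 39, 42, 45, 46, 47, 49, 53, 54, 61, 63, 64, 67, 68, 69, 73, 76, 80, 81, 82, 85, 86, 88, 95, 96, 100, 102, 103, 104, 107, 110, 112, 113, 114, 116, 118, 119, 120, 121, 123, 124, 125, 127, 129, 130, 132, 133, 140, 142, 143, 144, 145, 148}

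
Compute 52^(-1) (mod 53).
Since 53 is prime, by Fermat 52^(-1) ≡ 52^{51} ≡ 52 (mod 53). Verify: 52 × 52 = 2704 ≡ 1 (mod 53)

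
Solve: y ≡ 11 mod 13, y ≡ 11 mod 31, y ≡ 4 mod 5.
M = 13 × 31 × 5 = 2015. M₁ = 155, y₁ ≡ 12 mod 13. M₂ = 65, y₂ ≡ 21 mod 31. M₃ = 403, y₃ ≡ 2 mod 5. y = 11×155×12 + 11×65×21 + 4×403×2 ≡ 414 mod 2015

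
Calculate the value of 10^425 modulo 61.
Using Fermat: 10^{60} ≡ 1 (mod 61). 425 ≡ 5 (mod 60). So 10^{425} ≡ 10^{5} ≡ 21 (mod 61)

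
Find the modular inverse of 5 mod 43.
Since 43 is prime, by Fermat 5^(-1) ≡ 5^{41} ≡ 26 (mod 43). Verify: 5 × 26 = 130 ≡ 1 (mod 43)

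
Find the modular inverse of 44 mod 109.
Since 109 is prime, by Fermat 44^(-1) ≡ 44^{107} ≡ 57 mod 109. Verify: 44 × 57 = 2508 ≡ 1 mod 109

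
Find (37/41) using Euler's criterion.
(37/41) = 37^{20} mod 41 = 1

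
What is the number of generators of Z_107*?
Number of primitive roots mod 107 = φ(p-1) = φ(106) = 52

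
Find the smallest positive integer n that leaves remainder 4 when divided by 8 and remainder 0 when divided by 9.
M = 8 × 9 = 72. M₁ = 9, y₁ ≡ 1 (mod 8). M₂ = 8, y₂ ≡ 8 (mod 9). n = 4×9×1 + 0×8×8 ≡ 36 (mod 72)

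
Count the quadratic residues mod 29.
Exactly half the non-zero residues mod a prime are QRs: (29-1)/2 = 14.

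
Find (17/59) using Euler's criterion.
(17/59) = 17^{29} mod 59 = 1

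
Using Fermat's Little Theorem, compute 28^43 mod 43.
By Fermat: 28^{42} ≡ 1 mod 43. So 28^{43} = 28^{42} · 28^{1} ≡ 28^{1} ≡ 28 mod 43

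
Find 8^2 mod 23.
8^{2} = 64 ≡ 18 mod 23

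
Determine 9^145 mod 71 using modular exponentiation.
Using Fermat: 9^{70} ≡ 1 mod 71. 145 ≡ 5 mod 70. So 9^{145} ≡ 9^{5} ≡ 48 mod 71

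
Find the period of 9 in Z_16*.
Powers of 9 mod 16: 9^1≡9, 9^2≡1. So the order of 9 is 2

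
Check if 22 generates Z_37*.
ord_37(22) divides 36. For each prime q|36: 22^{18}≡36, 22^{12}≡26, none ≡ 1. So 22 has order 36 and is a primitive root mod 37.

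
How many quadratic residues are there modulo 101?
Exactly half the non-zero residues mod a prime are QRs: (101-1)/2 = 50.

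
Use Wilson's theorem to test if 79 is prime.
(78)! mod 79 = 78. Since 78 ≡ -1 (mod 79), 79 is prime.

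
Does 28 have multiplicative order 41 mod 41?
Powers of 28 mod 41: 28^1≡28, 28^2≡5, 28^3≡17, 28^4≡25, 28^5≡3, 28^6≡2, 28^7≡15, 28^8≡10, 28^9≡34, 28^10≡9, 28^11≡6, 28^12≡4, 28^13≡30, 28^14≡20, 28^15≡27, 28^16≡18, 28^17≡12, 28^18≡8, 28^19≡19, 28^20≡40, 28^21≡13, 28^22≡36, 28^23≡24, 28^24≡16, 28^25≡38, 28^26≡39, 28^27≡26, 28^28≡31, 28^29≡7, 28^30≡32, 28^31≡35, 28^32≡37, 28^33≡11, 28^34≡21, 28^35≡14, 28^36≡23, 28^37≡29, 28^38≡33, 28^39≡22, 28^40≡1. Already 28^40≡1, so the order is 40 < 41. No, the actual order is 40.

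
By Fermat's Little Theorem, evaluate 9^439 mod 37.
By Fermat: 9^{36} ≡ 1 mod 37. 439 ≡ 7 mod 36. So 9^{439} ≡ 9^{7} ≡ 16 mod 37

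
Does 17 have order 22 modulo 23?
ord_23(17) divides 22. For each prime q|22: 17^{11}≡22, 17^{2}≡13, none ≡ 1. So 17 has order 22 and is a primitive root mod 23.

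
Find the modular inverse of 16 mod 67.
Since 67 is prime, by Fermat 16^(-1) ≡ 16^{65} ≡ 21 mod 67. Verify: 16 × 21 = 336 ≡ 1 mod 67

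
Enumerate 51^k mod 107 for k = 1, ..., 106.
51^1, 51^2, ..., 51^{106} mod 107: [51, 33, 78, 19, 6, 92, 91, 40, 7, 36, 17, 11, 26, 42, 2, 102, 66, 49, 38, 12, 77, 75, 80, 14, 72, 34, 22, 52, 84, 4, 97, 25, 98, 76, 24, 47, 43, 53, 28, 37, 68, 44, 104, 61, 8, 87, 50, 89, 45, 48, 94, 86, 106, 56, 74, 29, 88, 101, 15, 16, 67, 100, 71, 90, 96, 81, 65, 105, 5, 41, 58, 69, 95, 30, 32, 27, 93, 35, 73, 85, 55, 23, 103, 10, 82, 9, 31, 83, 60, 64, 54, 79, 70, 39, 63, 3, 46, 99, 20, 57, 18, 62, 59, 13, 21, 1]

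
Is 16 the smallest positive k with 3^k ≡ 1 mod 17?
Powers of 3 mod 17: 3^1≡3, 3^2≡9, 3^3≡10, 3^4≡13, 3^5≡5, 3^6≡15, 3^7≡11, 3^8≡16, 3^9≡14, 3^10≡8, 3^11≡7, 3^12≡4, 3^13≡12, 3^14≡2, 3^15≡6, 3^16≡1. First k with 3^k≡1 is k=16. Yes, ord_17(3) = 16.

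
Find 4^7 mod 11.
By repeated squaring mod 11: 4^{1}≡4, 4^{2}≡5, 4^{4}≡3. Then 4^{7} = 4^{4+2+1} ≡ 3 × 5 × 4 ≡ 5 mod 11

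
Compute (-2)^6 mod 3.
Using Fermat: (-2)^{2} ≡ 1 (mod 3). 6 ≡ 0 (mod 2). So (-2)^{6} ≡ (-2)^{0} ≡ 1 (mod 3)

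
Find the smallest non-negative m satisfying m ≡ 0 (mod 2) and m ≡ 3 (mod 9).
M = 2 × 9 = 18. M₁ = 9, y₁ ≡ 1 (mod 2). M₂ = 2, y₂ ≡ 5 (mod 9). m = 0×9×1 + 3×2×5 ≡ 12 (mod 18)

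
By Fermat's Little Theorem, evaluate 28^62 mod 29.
By Fermat: 28^{28} ≡ 1 (mod 29). 62 = 2×28 + 6. So 28^{62} ≡ 28^{6} ≡ 1 (mod 29)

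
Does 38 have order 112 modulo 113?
ord_113(38) divides 112. For each prime q|112: 38^{56}≡112, 38^{16}≡30, none ≡ 1. So 38 has order 112 and is a primitive root mod 113.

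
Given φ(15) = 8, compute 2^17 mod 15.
By Euler: 2^{8} ≡ 1 (mod 15) since gcd(2, 15) = 1. 17 = 2×8 + 1. So 2^{17} ≡ 2^{1} ≡ 2 (mod 15)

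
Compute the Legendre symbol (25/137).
(25/137) = 25^{68} mod 137 = 1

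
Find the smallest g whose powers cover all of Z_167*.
g = 5. Powers: [5, 25, 125, 124, 119, 94, 136, 12, 60, ...] generates all 166 non-zero residues.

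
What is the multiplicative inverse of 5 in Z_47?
Since 47 is prime, by Fermat 5^(-1) ≡ 5^{45} ≡ 19 mod 47. Verify: 5 × 19 = 95 ≡ 1 mod 47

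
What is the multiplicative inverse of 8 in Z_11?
Since 11 is prime, by Fermat 8^(-1) ≡ 8^{9} ≡ 7 mod 11. Verify: 8 × 7 = 56 ≡ 1 mod 11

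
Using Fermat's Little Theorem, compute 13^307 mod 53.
By Fermat: 13^{52} ≡ 1 mod 53. 307 ≡ 47 mod 52. So 13^{307} ≡ 13^{47} ≡ 36 mod 53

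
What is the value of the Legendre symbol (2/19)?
(2/19) = 2^{9} mod 19 = -1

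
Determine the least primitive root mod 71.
g = 7. Powers: [7, 49, 59, 58, 51, 2, 14, ...] generates all 70 non-zero residues.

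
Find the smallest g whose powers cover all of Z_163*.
g = 2. Powers: [2, 4, 8, 16, 32, 64, 128, 93, 23, 46, ...] generates all 162 non-zero residues.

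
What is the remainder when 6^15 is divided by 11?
Using Fermat: 6^{10} ≡ 1 (mod 11). 15 ≡ 5 (mod 10). So 6^{15} ≡ 6^{5} ≡ 10 (mod 11)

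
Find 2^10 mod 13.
By repeated squaring mod 13: 2^{1}≡2, 2^{2}≡4, 2^{4}≡3, 2^{8}≡9. Then 2^{10} = 2^{8+2} ≡ 9 × 4 ≡ 10 mod 13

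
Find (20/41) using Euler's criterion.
(20/41) = 20^{20} mod 41 = 1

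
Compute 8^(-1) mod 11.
Since 11 is prime, by Fermat 8^(-1) ≡ 8^{9} ≡ 7 mod 11. Verify: 8 × 7 = 56 ≡ 1 mod 11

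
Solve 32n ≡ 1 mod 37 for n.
Since 37 is prime, by Fermat 32^(-1) ≡ 32^{35} ≡ 22 mod 37. Verify: 32 × 22 = 704 ≡ 1 mod 37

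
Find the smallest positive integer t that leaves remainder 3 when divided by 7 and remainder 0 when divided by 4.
M = 7 × 4 = 28. M₁ = 4, y₁ ≡ 2 mod 7. M₂ = 7, y₂ ≡ 3 mod 4. t = 3×4×2 + 0×7×3 ≡ 24 mod 28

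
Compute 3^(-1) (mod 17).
Since 17 is prime, by Fermat 3^(-1) ≡ 3^{15} ≡ 6 (mod 17). Verify: 3 × 6 = 18 ≡ 1 (mod 17)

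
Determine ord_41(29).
Powers of 29 mod 41: 29^1≡29, 29^2≡21, 29^3≡35, 29^4≡31, 29^5≡38, 29^6≡36, 29^7≡19, 29^8≡18, 29^9≡30, 29^10≡9, 29^11≡15, 29^12≡25, 29^13≡28, 29^14≡33, 29^15≡14, 29^16≡37, 29^17≡7, 29^18≡39, 29^19≡24, 29^20≡40, 29^21≡12, 29^22≡20, 29^23≡6, 29^24≡10, 29^25≡3, 29^26≡5, 29^27≡22, 29^28≡23, 29^29≡11, 29^30≡32, 29^31≡26, 29^32≡16, 29^33≡13, 29^34≡8, 29^35≡27, 29^36≡4, 29^37≡34, 29^38≡2, 29^39≡17, 29^40≡1. So the order of 29 is 40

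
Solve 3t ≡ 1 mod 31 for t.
Since 31 is prime, by Fermat 3^(-1) ≡ 3^{29} ≡ 21 mod 31. Verify: 3 × 21 = 63 ≡ 1 mod 31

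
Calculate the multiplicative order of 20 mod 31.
Powers of 20 mod 31: 20^1≡20, 20^2≡28, 20^3≡2, 20^4≡9, 20^5≡25, 20^6≡4, 20^7≡18, 20^8≡19, 20^9≡8, 20^10≡5, 20^11≡7, 20^12≡16, 20^13≡10, 20^14≡14, 20^15≡1. So the order of 20 is 15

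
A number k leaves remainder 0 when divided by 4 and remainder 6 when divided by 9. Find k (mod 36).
M = 4 × 9 = 36. M₁ = 9, y₁ ≡ 1 (mod 4). M₂ = 4, y₂ ≡ 7 (mod 9). k = 0×9×1 + 6×4×7 ≡ 24 (mod 36)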